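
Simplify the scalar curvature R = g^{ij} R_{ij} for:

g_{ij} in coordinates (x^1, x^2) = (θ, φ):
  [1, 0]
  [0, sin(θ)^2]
Non-zero Christoffel symbols (Γ^k_{ij} = Γ^k_{ji}):
Γ^θ_{φ φ} = -sin(2*θ)/2
Γ^φ_{θ φ} = 1/tan(θ)
Ricci tensor (R_{ij} = R^k_{ikj}): R_{θθ} = 1, R_{θφ} = 0, R_{φφ} = sin(θ)^2
Inverse metric: g^{θθ} = 1, g^{φφ} = 1/sin(θ)^2
R = g^{ij} R_{ij} = (1)(1) + (1/sin(θ)^2)(sin(θ)^2) = 2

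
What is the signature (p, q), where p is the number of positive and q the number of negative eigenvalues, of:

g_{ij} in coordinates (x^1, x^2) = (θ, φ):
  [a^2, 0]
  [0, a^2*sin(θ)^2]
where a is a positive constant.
The metric is diagonal, so its eigenvalues are the diagonal entries: a^2, a^2*sin(θ)^2 (at a generic point, where coordinate-dependent entries are positive).
2 positive, 0 negative.
(2, 0) - Riemannian (positive definite)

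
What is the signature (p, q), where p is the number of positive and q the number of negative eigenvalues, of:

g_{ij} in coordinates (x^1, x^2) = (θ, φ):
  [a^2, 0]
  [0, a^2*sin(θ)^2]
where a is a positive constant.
The metric is diagonal, so its eigenvalues are the diagonal entries: a^2, a^2*sin(θ)^2 (at a generic point, where coordinate-dependent entries are positive).
2 positive, 0 negative.
(2, 0) - Riemannian (positive definite)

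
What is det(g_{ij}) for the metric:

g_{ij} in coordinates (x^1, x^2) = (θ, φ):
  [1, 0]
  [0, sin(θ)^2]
For a 2×2 metric: det(g) = g_{11}·g_{22} - g_{12}·g_{21}
= (1)·(sin(θ)^2) - (0)·(0)
= sin(θ)^2 - 0
det(g) = sin(θ)^2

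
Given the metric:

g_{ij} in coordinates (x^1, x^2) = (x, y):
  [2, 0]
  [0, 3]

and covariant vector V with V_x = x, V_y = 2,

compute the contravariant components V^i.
Inverse metric (diagonal): g^{xx} = 1/2, g^{yy} = 1/3
V^i = g^{ij} V_j:
V^x = (1/2)(x) + (0)(2) = x/2
V^y = (0)(x) + (1/3)(2) = 2/3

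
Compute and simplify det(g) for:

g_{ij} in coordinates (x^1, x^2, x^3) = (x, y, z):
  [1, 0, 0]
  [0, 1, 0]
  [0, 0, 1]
Diagonal metric: det(g) = g_{11}·g_{22}·g_{33}
= (1)·(1)·(1)
det(g) = 1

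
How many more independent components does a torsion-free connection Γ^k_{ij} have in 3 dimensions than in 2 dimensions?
Independent components in n dimensions: n × n(n+1)/2 = n^2(n+1)/2.
3D: 3 × 6 = 18
2D: 2 × 3 = 6
Difference = 18 - 6 = 12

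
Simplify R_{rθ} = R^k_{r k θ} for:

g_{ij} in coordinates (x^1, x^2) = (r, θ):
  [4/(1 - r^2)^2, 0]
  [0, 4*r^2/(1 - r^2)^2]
Non-zero Christoffel symbols (Γ^k_{ij} = Γ^k_{ji}):
Γ^r_{r r} = 2*r/(1 - r^2)
Γ^r_{θ θ} = (r^3 + r)/(r^2 - 1)
Γ^θ_{r θ} = (-r^2 - 1)/(r^3 - r)
R^r_{r r θ} = 0 (a repeated index in an antisymmetric pair)
R^θ_{r θ θ} = 0 (a repeated index in an antisymmetric pair)
R_{rθ} = R^r_{r r θ} + R^θ_{r θ θ} = (0) + (0) = 0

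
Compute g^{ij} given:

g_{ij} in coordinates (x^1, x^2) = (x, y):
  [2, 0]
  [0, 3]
The metric is diagonal, so g^{ij} is diagonal with entries 1/g_{ii}: diag(1/2, 1/3).
g^{ij}:
  [1/2, 0]
  [0, 1/3]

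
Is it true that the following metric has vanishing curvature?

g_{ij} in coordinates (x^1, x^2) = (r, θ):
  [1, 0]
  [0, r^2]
Non-zero Christoffel symbols:
Γ^r_{θ θ} = -r
Γ^θ_{r θ} = 1/r
Ricci tensor: R_{rr} = 0, R_{rθ} = 0, R_{θθ} = 0
All R_{ij} vanish; in 2 dimensions the Riemann tensor is fully determined by the Ricci tensor, so R^i_{jkl} = 0: the metric is flat (curvilinear coordinates on flat space).
Yes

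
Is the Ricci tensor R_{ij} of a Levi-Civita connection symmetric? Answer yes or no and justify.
R_{ij} = R^k_{ikj}; the pair symmetry R_{kilj} = R_{ljki} gives R_{ij} = R_{ji}.
Yes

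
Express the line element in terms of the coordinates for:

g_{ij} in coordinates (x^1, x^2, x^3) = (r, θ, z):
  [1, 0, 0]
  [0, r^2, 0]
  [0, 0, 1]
ds^2 = g_{ij} dx^i dx^j; only the non-zero components contribute.
ds^2 = dr^2 + r^2 dθ^2 + dz^2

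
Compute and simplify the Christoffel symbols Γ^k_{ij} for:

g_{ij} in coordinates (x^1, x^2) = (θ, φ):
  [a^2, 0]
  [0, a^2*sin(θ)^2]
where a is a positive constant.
Using Γ^k_{ij} = (1/2) g^{km} (∂_i g_{mj} + ∂_j g_{mi} - ∂_m g_{ij}); the metric is diagonal, so only the m = k term contributes.
Non-zero symbols (using the symmetry Γ^k_{ij} = Γ^k_{ji}):
Γ^θ_{φ φ} = (1/2) g^{θθ} (∂_φ g_{θφ} + ∂_φ g_{θφ} - ∂_θ g_{φφ}) = (1/2)(1/a^2)((0) + (0) - (a^2*sin(2*θ))) = -sin(2*θ)/2
Γ^φ_{θ φ} = (1/2) g^{φφ} (∂_θ g_{φφ} + ∂_φ g_{φθ} - ∂_φ g_{θφ}) = (1/2)(1/(a^2*sin(θ)^2))((a^2*sin(2*θ)) + (0) - (0)) = 1/tan(θ)
All other Christoffel symbols are zero.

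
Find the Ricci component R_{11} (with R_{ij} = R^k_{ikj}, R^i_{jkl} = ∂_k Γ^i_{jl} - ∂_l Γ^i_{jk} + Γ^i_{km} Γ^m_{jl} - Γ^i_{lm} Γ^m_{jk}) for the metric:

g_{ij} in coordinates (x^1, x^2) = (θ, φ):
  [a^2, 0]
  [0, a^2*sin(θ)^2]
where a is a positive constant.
Non-zero Christoffel symbols (Γ^k_{ij} = Γ^k_{ji}):
Γ^θ_{φ φ} = -sin(2*θ)/2
Γ^φ_{θ φ} = 1/tan(θ)
R^θ_{θ θ θ} = 0 (a repeated index in an antisymmetric pair)
R^φ_{θ φ θ} = ∂_φ Γ^φ_{θ θ} - ∂_θ Γ^φ_{θ φ} + Γ^φ_{φ m} Γ^m_{θ θ} - Γ^φ_{θ m} Γ^m_{θ φ}
  = (0) - (-1/sin(θ)^2) + (0) - (1/tan(θ)^2) = 1
R_{θθ} = R^θ_{θ θ θ} + R^φ_{θ φ θ} = (0) + (1) = 1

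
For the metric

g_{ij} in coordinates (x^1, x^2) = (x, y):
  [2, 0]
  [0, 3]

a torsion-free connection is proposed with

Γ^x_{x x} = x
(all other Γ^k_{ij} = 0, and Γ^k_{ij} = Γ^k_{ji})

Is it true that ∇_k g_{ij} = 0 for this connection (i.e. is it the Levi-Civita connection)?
Using ∇_k g_{ij} = ∂_k g_{ij} - Γ^m_{ki} g_{mj} - Γ^m_{kj} g_{im}:
∇_x g_{xx} = (0) - (2*x) - (2*x) = -4*x ≠ 0
So the connection is not metric compatible (it is not the Levi-Civita connection).
No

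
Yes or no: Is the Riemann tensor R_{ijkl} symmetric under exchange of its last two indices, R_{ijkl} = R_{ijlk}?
It is antisymmetric in the last pair: R_{ijkl} = -R_{ijlk}.
No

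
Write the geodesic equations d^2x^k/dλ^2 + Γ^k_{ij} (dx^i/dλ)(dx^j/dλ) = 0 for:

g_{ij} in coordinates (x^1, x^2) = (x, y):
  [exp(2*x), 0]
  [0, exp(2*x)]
Geodesic equation: d^2x^k/dλ^2 + Γ^k_{ij} (dx^i/dλ)(dx^j/dλ) = 0.
Non-zero Christoffel symbols:
Γ^x_{x x} = 1
Γ^x_{y y} = -1
Γ^y_{x y} = 1
Substituting (the symmetric pair Γ^k_{ij}, Γ^k_{ji} combines into a factor 2):
d^2x/dλ^2 + (dx/dλ)^2 - (dy/dλ)^2 = 0
d^2y/dλ^2 + 2 (dx/dλ)(dy/dλ) = 0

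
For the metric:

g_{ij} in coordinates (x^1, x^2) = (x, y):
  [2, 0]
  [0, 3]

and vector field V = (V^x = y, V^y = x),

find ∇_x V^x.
All Christoffel symbols are zero.
∇_x V^x = ∂_x V^x + Γ^x_{x j} V^j
  = (0) + (0)(y) + (0)(x)
  = 0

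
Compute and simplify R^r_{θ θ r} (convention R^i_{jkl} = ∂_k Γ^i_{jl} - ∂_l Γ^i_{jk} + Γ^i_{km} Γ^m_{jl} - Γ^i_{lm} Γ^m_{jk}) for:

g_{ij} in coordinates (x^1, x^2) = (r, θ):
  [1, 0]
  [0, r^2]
Non-zero Christoffel symbols (Γ^k_{ij} = Γ^k_{ji}):
Γ^r_{θ θ} = -r
Γ^θ_{r θ} = 1/r
R^r_{θ θ r} = ∂_θ Γ^r_{θ r} - ∂_r Γ^r_{θ θ} + Γ^r_{θ m} Γ^m_{θ r} - Γ^r_{r m} Γ^m_{θ θ}
  = (0) - (-1) + (-1) - (0) = 0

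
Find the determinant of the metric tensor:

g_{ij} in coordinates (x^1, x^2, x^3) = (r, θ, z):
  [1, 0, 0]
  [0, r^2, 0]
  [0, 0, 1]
Diagonal metric: det(g) = g_{11}·g_{22}·g_{33}
= (1)·(r^2)·(1)
det(g) = r^2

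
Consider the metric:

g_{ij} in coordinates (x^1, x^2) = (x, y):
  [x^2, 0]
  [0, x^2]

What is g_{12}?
With x^1 = x, x^2 = y, g_{12} = g_{xy} is the row-1, column-2 entry of the matrix.
g_{12} = 0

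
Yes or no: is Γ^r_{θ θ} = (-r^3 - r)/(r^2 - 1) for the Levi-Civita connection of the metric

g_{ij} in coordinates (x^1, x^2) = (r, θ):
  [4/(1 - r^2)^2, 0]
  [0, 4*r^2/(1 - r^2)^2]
Γ^r_{θ θ} = (1/2) g^{rr} (∂_θ g_{rθ} + ∂_θ g_{rθ} - ∂_r g_{θθ}) = (1/2)((1 - r^2)^2/4)((0) + (0) - (-8*(r^3 + r)/(r^2 - 1)^3)) = (r^3 + r)/(r^2 - 1)
This differs from the proposed value (-r^3 - r)/(r^2 - 1).
No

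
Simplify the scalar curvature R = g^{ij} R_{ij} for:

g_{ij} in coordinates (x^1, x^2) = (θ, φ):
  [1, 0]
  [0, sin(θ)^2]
Non-zero Christoffel symbols (Γ^k_{ij} = Γ^k_{ji}):
Γ^θ_{φ φ} = -sin(2*θ)/2
Γ^φ_{θ φ} = 1/tan(θ)
Ricci tensor (R_{ij} = R^k_{ikj}): R_{θθ} = 1, R_{θφ} = 0, R_{φφ} = sin(θ)^2
Inverse metric: g^{θθ} = 1, g^{φφ} = 1/sin(θ)^2
R = g^{ij} R_{ij} = (1)(1) + (1/sin(θ)^2)(sin(θ)^2) = 2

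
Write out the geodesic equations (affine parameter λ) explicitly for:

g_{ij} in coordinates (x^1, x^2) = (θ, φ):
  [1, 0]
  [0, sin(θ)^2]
Geodesic equation: d^2x^k/dλ^2 + Γ^k_{ij} (dx^i/dλ)(dx^j/dλ) = 0.
Non-zero Christoffel symbols:
Γ^θ_{φ φ} = -sin(2*θ)/2
Γ^φ_{θ φ} = 1/tan(θ)
Substituting (the symmetric pair Γ^k_{ij}, Γ^k_{ji} combines into a factor 2):
d^2θ/dλ^2 - (sin(2*θ)/2) (dφ/dλ)^2 = 0
d^2φ/dλ^2 + (2/tan(θ)) (dθ/dλ)(dφ/dλ) = 0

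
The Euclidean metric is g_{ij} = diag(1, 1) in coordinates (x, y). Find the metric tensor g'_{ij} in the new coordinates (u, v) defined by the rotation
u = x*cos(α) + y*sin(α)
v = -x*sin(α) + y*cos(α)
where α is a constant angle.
Invert the transformation: x = u*cos(α) - v*sin(α), y = u*sin(α) + v*cos(α)
g'_{ij} = (∂x^k/∂x'^i)(∂x^l/∂x'^j) g_{kl}; with g_{kl} = δ_{kl} this is Σ_k (∂x^k/∂x'^i)(∂x^k/∂x'^j).
Jacobian: ∂x/∂u = cos(α), ∂x/∂v = -sin(α), ∂y/∂u = sin(α), ∂y/∂v = cos(α)
g'_{uu} = (cos(α))(cos(α)) + (sin(α))(sin(α)) = 1
g'_{uv} = (cos(α))(-sin(α)) + (sin(α))(cos(α)) = 0
g'_{vv} = (-sin(α))(-sin(α)) + (cos(α))(cos(α)) = 1
g'_{ij} = diag(1, 1)
The Euclidean metric is invariant under rotations.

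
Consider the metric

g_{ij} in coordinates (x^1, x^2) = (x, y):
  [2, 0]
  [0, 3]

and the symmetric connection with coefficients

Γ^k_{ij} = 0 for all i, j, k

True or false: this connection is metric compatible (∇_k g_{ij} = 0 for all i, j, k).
Using ∇_k g_{ij} = ∂_k g_{ij} - Γ^m_{ki} g_{mj} - Γ^m_{kj} g_{im}:
e.g. ∇_y g_{yy} = (0) - (0) - (0) = 0
Every component ∇_k g_{ij} vanishes: the connection is metric compatible.
True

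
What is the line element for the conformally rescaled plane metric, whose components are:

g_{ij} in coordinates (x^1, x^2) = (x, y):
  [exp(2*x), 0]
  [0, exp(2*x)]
ds^2 = g_{ij} dx^i dx^j; only the non-zero components contribute.
ds^2 = exp(2*x) dx^2 + exp(2*x) dy^2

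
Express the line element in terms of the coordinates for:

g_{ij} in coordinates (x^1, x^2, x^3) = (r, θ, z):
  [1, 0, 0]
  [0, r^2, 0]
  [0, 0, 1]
ds^2 = g_{ij} dx^i dx^j; only the non-zero components contribute.
ds^2 = dr^2 + r^2 dθ^2 + dz^2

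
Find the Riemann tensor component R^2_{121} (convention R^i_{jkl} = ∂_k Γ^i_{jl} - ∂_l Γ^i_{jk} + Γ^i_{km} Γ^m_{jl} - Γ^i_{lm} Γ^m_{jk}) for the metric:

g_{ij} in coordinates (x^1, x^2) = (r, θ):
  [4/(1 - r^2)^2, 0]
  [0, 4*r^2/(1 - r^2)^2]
Non-zero Christoffel symbols (Γ^k_{ij} = Γ^k_{ji}):
Γ^r_{r r} = 2*r/(1 - r^2)
Γ^r_{θ θ} = (r^3 + r)/(r^2 - 1)
Γ^θ_{r θ} = (-r^2 - 1)/(r^3 - r)
R^θ_{r θ r} = ∂_θ Γ^θ_{r r} - ∂_r Γ^θ_{r θ} + Γ^θ_{θ m} Γ^m_{r r} - Γ^θ_{r m} Γ^m_{r θ}
  = (0) - ((r^4 + 4*r^2 - 1)/(r^3 - r)^2) + (2*(r^2 + 1)/(r^2 - 1)^2) - ((r^2 + 1)^2/(r^3 - r)^2) = -4/(r^2 - 1)^2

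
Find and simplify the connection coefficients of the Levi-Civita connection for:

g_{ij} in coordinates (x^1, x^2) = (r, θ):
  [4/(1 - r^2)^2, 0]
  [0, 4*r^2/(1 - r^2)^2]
Using Γ^k_{ij} = (1/2) g^{km} (∂_i g_{mj} + ∂_j g_{mi} - ∂_m g_{ij}); the metric is diagonal, so only the m = k term contributes.
Non-zero symbols (using the symmetry Γ^k_{ij} = Γ^k_{ji}):
Γ^r_{r r} = (1/2) g^{rr} (∂_r g_{rr} + ∂_r g_{rr} - ∂_r g_{rr}) = (1/2)((1 - r^2)^2/4)((16*r/(1 - r^2)^3) + (16*r/(1 - r^2)^3) - (16*r/(1 - r^2)^3)) = 2*r/(1 - r^2)
Γ^r_{θ θ} = (1/2) g^{rr} (∂_θ g_{rθ} + ∂_θ g_{rθ} - ∂_r g_{θθ}) = (1/2)((1 - r^2)^2/4)((0) + (0) - (-8*(r^3 + r)/(r^2 - 1)^3)) = (r^3 + r)/(r^2 - 1)
Γ^θ_{r θ} = (1/2) g^{θθ} (∂_r g_{θθ} + ∂_θ g_{θr} - ∂_θ g_{rθ}) = (1/2)((1 - r^2)^2/(4*r^2))((-8*(r^3 + r)/(r^2 - 1)^3) + (0) - (0)) = (-r^2 - 1)/(r^3 - r)
All other Christoffel symbols are zero.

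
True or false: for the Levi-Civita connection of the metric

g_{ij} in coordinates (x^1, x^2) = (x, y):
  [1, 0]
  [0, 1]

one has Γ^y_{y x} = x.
Γ^y_{y x} = (1/2) g^{yy} (∂_y g_{yx} + ∂_x g_{yy} - ∂_y g_{yx}) = (1/2)(1)((0) + (0) - (0)) = 0
This differs from the proposed value x.
False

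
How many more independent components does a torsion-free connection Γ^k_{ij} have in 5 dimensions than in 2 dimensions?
Independent components in n dimensions: n × n(n+1)/2 = n^2(n+1)/2.
5D: 5 × 15 = 75
2D: 2 × 3 = 6
Difference = 75 - 6 = 69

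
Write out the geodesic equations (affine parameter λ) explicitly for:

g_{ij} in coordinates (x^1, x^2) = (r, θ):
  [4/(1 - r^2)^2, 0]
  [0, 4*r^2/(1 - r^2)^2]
Geodesic equation: d^2x^k/dλ^2 + Γ^k_{ij} (dx^i/dλ)(dx^j/dλ) = 0.
Non-zero Christoffel symbols:
Γ^r_{r r} = 2*r/(1 - r^2)
Γ^r_{θ θ} = (r^3 + r)/(r^2 - 1)
Γ^θ_{r θ} = (-r^2 - 1)/(r^3 - r)
Substituting (the symmetric pair Γ^k_{ij}, Γ^k_{ji} combines into a factor 2):
d^2r/dλ^2 + (2*r/(1 - r^2)) (dr/dλ)^2 + ((r^3 + r)/(r^2 - 1)) (dθ/dλ)^2 = 0
d^2θ/dλ^2 + ((-2*r^2 - 2)/(r^3 - r)) (dr/dλ)(dθ/dλ) = 0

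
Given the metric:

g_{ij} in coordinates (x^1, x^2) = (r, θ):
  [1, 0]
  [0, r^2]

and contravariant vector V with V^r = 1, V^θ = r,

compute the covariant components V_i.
V_i = g_{ij} V^j:
V_r = (1)(1) + (0)(r) = 1
V_θ = (0)(1) + (r^2)(r) = r^3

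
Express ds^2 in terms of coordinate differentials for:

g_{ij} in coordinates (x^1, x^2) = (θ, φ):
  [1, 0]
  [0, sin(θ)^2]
ds^2 = g_{ij} dx^i dx^j; only the non-zero components contribute.
ds^2 = dθ^2 + sin(θ)^2 dφ^2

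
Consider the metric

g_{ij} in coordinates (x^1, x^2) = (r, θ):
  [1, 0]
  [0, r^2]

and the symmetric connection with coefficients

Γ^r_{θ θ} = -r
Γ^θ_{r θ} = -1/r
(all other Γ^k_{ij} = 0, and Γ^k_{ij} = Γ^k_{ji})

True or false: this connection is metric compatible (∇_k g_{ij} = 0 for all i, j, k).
Using ∇_k g_{ij} = ∂_k g_{ij} - Γ^m_{ki} g_{mj} - Γ^m_{kj} g_{im}:
∇_θ g_{rθ} = (0) - (-r) - (-r) = 2*r ≠ 0
So the connection is not metric compatible (it is not the Levi-Civita connection).
False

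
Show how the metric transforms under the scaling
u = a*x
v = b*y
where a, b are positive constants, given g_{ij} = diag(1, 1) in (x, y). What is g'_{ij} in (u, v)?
Invert the transformation: x = u/a, y = v/b
g'_{ij} = (∂x^k/∂x'^i)(∂x^l/∂x'^j) g_{kl}; with g_{kl} = δ_{kl} this is Σ_k (∂x^k/∂x'^i)(∂x^k/∂x'^j).
Jacobian: ∂x/∂u = 1/a, ∂x/∂v = 0, ∂y/∂u = 0, ∂y/∂v = 1/b
g'_{uu} = (1/a)(1/a) + (0)(0) = 1/a^2
g'_{uv} = (1/a)(0) + (0)(1/b) = 0
g'_{vv} = (0)(0) + (1/b)(1/b) = 1/b^2
g'_{ij} = diag(1/a^2, 1/b^2)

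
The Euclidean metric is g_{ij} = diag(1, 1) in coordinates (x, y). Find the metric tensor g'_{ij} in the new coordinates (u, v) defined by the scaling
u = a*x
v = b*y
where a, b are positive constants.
Invert the transformation: x = u/a, y = v/b
g'_{ij} = (∂x^k/∂x'^i)(∂x^l/∂x'^j) g_{kl}; with g_{kl} = δ_{kl} this is Σ_k (∂x^k/∂x'^i)(∂x^k/∂x'^j).
Jacobian: ∂x/∂u = 1/a, ∂x/∂v = 0, ∂y/∂u = 0, ∂y/∂v = 1/b
g'_{uu} = (1/a)(1/a) + (0)(0) = 1/a^2
g'_{uv} = (1/a)(0) + (0)(1/b) = 0
g'_{vv} = (0)(0) + (1/b)(1/b) = 1/b^2
g'_{ij} = diag(1/a^2, 1/b^2)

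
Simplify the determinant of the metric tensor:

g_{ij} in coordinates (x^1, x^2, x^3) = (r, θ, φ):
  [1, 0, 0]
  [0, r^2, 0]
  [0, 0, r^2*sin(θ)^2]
Diagonal metric: det(g) = g_{11}·g_{22}·g_{33}
= (1)·(r^2)·(r^2*sin(θ)^2)
det(g) = r^4*sin(θ)^2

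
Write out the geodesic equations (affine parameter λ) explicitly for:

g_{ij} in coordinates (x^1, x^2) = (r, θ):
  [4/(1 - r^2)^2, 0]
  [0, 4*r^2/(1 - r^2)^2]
Geodesic equation: d^2x^k/dλ^2 + Γ^k_{ij} (dx^i/dλ)(dx^j/dλ) = 0.
Non-zero Christoffel symbols:
Γ^r_{r r} = 2*r/(1 - r^2)
Γ^r_{θ θ} = (r^3 + r)/(r^2 - 1)
Γ^θ_{r θ} = (-r^2 - 1)/(r^3 - r)
Substituting (the symmetric pair Γ^k_{ij}, Γ^k_{ji} combines into a factor 2):
d^2r/dλ^2 + (2*r/(1 - r^2)) (dr/dλ)^2 + ((r^3 + r)/(r^2 - 1)) (dθ/dλ)^2 = 0
d^2θ/dλ^2 + ((-2*r^2 - 2)/(r^3 - r)) (dr/dλ)(dθ/dλ) = 0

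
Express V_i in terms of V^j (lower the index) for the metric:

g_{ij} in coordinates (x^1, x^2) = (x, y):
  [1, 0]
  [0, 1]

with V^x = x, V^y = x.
V_i = g_{ij} V^j:
V_x = (1)(x) + (0)(x) = x
V_y = (0)(x) + (1)(x) = x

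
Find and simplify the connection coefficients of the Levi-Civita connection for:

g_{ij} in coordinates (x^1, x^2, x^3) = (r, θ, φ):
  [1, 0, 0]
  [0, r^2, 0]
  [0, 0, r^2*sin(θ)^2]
Using Γ^k_{ij} = (1/2) g^{km} (∂_i g_{mj} + ∂_j g_{mi} - ∂_m g_{ij}); the metric is diagonal, so only the m = k term contributes.
Non-zero symbols (using the symmetry Γ^k_{ij} = Γ^k_{ji}):
Γ^r_{θ θ} = (1/2) g^{rr} (∂_θ g_{rθ} + ∂_θ g_{rθ} - ∂_r g_{θθ}) = (1/2)(1)((0) + (0) - (2*r)) = -r
Γ^r_{φ φ} = (1/2) g^{rr} (∂_φ g_{rφ} + ∂_φ g_{rφ} - ∂_r g_{φφ}) = (1/2)(1)((0) + (0) - (2*r*sin(θ)^2)) = -r*sin(θ)^2
Γ^θ_{r θ} = (1/2) g^{θθ} (∂_r g_{θθ} + ∂_θ g_{θr} - ∂_θ g_{rθ}) = (1/2)(1/r^2)((2*r) + (0) - (0)) = 1/r
Γ^θ_{φ φ} = (1/2) g^{θθ} (∂_φ g_{θφ} + ∂_φ g_{θφ} - ∂_θ g_{φφ}) = (1/2)(1/r^2)((0) + (0) - (r^2*sin(2*θ))) = -sin(2*θ)/2
Γ^φ_{r φ} = (1/2) g^{φφ} (∂_r g_{φφ} + ∂_φ g_{φr} - ∂_φ g_{rφ}) = (1/2)(1/(r^2*sin(θ)^2))((2*r*sin(θ)^2) + (0) - (0)) = 1/r
Γ^φ_{θ φ} = (1/2) g^{φφ} (∂_θ g_{φφ} + ∂_φ g_{φθ} - ∂_φ g_{θφ}) = (1/2)(1/(r^2*sin(θ)^2))((r^2*sin(2*θ)) + (0) - (0)) = 1/tan(θ)
All other Christoffel symbols are zero.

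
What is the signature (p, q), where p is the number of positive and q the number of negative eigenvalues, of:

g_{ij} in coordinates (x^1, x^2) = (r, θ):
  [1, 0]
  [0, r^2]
The metric is diagonal, so its eigenvalues are the diagonal entries: 1, r^2 (at a generic point, where coordinate-dependent entries are positive).
2 positive, 0 negative.
(2, 0) - Riemannian (positive definite)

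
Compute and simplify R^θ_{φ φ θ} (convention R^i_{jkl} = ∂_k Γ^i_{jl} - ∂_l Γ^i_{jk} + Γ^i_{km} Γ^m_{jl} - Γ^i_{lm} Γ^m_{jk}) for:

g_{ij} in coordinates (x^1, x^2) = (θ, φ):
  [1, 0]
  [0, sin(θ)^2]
Non-zero Christoffel symbols (Γ^k_{ij} = Γ^k_{ji}):
Γ^θ_{φ φ} = -sin(2*θ)/2
Γ^φ_{θ φ} = 1/tan(θ)
R^θ_{φ φ θ} = ∂_φ Γ^θ_{φ θ} - ∂_θ Γ^θ_{φ φ} + Γ^θ_{φ m} Γ^m_{φ θ} - Γ^θ_{θ m} Γ^m_{φ φ}
  = (0) - (-cos(2*θ)) + (-cos(θ)^2) - (0) = -sin(θ)^2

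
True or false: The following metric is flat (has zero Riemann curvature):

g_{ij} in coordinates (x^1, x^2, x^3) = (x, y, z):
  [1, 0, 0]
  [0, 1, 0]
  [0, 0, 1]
All metric components are constant, so every Christoffel symbol vanishes and R^i_{jkl} = 0.
True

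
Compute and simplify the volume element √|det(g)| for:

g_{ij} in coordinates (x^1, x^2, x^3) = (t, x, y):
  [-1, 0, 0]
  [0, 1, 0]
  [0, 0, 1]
det(g) = -1
√|det(g)| = 1
Volume element: dV = 1 dt dx dy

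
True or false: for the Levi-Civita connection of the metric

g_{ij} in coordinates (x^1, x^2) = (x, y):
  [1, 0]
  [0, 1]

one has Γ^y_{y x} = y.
Γ^y_{y x} = (1/2) g^{yy} (∂_y g_{yx} + ∂_x g_{yy} - ∂_y g_{yx}) = (1/2)(1)((0) + (0) - (0)) = 0
This differs from the proposed value y.
False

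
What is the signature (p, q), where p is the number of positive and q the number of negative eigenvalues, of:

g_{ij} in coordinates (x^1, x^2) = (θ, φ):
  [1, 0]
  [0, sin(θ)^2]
The metric is diagonal, so its eigenvalues are the diagonal entries: 1, sin(θ)^2 (at a generic point, where coordinate-dependent entries are positive).
2 positive, 0 negative.
(2, 0) - Riemannian (positive definite)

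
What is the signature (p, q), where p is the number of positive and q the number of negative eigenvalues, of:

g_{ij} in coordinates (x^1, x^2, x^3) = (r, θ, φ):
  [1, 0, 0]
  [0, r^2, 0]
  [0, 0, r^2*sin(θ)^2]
The metric is diagonal, so its eigenvalues are the diagonal entries: 1, r^2, r^2*sin(θ)^2 (at a generic point, where coordinate-dependent entries are positive).
3 positive, 0 negative.
(3, 0) - Riemannian (positive definite)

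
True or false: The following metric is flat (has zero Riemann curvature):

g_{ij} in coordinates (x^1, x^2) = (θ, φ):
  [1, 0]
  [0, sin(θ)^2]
Non-zero Christoffel symbols:
Γ^θ_{φ φ} = -sin(2*θ)/2
Γ^φ_{θ φ} = 1/tan(θ)
Ricci tensor: R_{θθ} = 1, R_{θφ} = 0, R_{φφ} = sin(θ)^2
The Ricci tensor is non-zero, so the Riemann tensor is non-zero: not flat.
False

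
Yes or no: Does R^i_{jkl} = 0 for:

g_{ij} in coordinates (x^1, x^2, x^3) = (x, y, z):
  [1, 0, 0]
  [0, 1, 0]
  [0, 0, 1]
All metric components are constant, so every Christoffel symbol vanishes and R^i_{jkl} = 0.
Yes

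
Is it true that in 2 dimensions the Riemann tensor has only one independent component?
The number of independent components is n^2(n^2-1)/12 = 4·3/12 = 1 for n = 2 (e.g. R_{1212}).
Yes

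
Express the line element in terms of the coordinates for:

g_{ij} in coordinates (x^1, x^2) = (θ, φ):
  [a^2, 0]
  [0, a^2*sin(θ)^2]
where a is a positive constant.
ds^2 = g_{ij} dx^i dx^j; only the non-zero components contribute.
ds^2 = a^2 dθ^2 + a^2*sin(θ)^2 dφ^2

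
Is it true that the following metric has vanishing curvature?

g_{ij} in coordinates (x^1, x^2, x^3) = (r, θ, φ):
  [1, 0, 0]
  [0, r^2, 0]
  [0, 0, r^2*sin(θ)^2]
Non-zero Christoffel symbols:
Γ^r_{θ θ} = -r
Γ^r_{φ φ} = -r*sin(θ)^2
Γ^θ_{r θ} = 1/r
Γ^θ_{φ φ} = -sin(2*θ)/2
Γ^φ_{r φ} = 1/r
Γ^φ_{θ φ} = 1/tan(θ)
Ricci tensor: R_{rr} = 0, R_{rθ} = 0, R_{rφ} = 0, R_{θθ} = 0, R_{θφ} = 0, R_{φφ} = 0
All R_{ij} vanish; in 3 dimensions the Riemann tensor is fully determined by the Ricci tensor, so R^i_{jkl} = 0: the metric is flat (curvilinear coordinates on flat space).
Yes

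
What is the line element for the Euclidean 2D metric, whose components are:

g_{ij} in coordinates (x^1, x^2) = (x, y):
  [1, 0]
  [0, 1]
ds^2 = g_{ij} dx^i dx^j; only the non-zero components contribute.
ds^2 = dx^2 + dy^2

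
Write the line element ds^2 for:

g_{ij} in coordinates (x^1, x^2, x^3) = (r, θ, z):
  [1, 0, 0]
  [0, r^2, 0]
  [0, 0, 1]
ds^2 = g_{ij} dx^i dx^j; only the non-zero components contribute.
ds^2 = dr^2 + r^2 dθ^2 + dz^2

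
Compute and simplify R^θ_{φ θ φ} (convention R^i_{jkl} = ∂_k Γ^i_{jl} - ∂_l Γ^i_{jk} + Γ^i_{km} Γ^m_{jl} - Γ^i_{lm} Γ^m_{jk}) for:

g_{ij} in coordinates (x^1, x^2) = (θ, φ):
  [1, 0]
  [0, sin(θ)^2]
Non-zero Christoffel symbols (Γ^k_{ij} = Γ^k_{ji}):
Γ^θ_{φ φ} = -sin(2*θ)/2
Γ^φ_{θ φ} = 1/tan(θ)
R^θ_{φ θ φ} = ∂_θ Γ^θ_{φ φ} - ∂_φ Γ^θ_{φ θ} + Γ^θ_{θ m} Γ^m_{φ φ} - Γ^θ_{φ m} Γ^m_{φ θ}
  = (-cos(2*θ)) - (0) + (0) - (-cos(θ)^2) = sin(θ)^2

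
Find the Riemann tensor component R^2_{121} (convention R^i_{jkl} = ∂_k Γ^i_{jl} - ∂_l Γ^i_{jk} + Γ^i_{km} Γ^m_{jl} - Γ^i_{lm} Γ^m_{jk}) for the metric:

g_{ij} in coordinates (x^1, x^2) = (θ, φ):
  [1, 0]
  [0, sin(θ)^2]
Non-zero Christoffel symbols (Γ^k_{ij} = Γ^k_{ji}):
Γ^θ_{φ φ} = -sin(2*θ)/2
Γ^φ_{θ φ} = 1/tan(θ)
R^φ_{θ φ θ} = ∂_φ Γ^φ_{θ θ} - ∂_θ Γ^φ_{θ φ} + Γ^φ_{φ m} Γ^m_{θ θ} - Γ^φ_{θ m} Γ^m_{θ φ}
  = (0) - (-1/sin(θ)^2) + (0) - (1/tan(θ)^2) = 1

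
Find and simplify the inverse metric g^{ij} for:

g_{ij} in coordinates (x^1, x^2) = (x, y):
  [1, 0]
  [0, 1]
The metric is diagonal, so g^{ij} is diagonal with entries 1/g_{ii}: diag(1, 1).
g^{ij}:
  [1, 0]
  [0, 1]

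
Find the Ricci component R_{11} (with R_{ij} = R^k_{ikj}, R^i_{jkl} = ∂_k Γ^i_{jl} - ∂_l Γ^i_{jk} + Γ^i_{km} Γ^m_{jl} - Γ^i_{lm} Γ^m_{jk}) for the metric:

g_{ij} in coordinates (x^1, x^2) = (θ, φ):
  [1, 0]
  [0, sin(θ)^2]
Non-zero Christoffel symbols (Γ^k_{ij} = Γ^k_{ji}):
Γ^θ_{φ φ} = -sin(2*θ)/2
Γ^φ_{θ φ} = 1/tan(θ)
R^θ_{θ θ θ} = 0 (a repeated index in an antisymmetric pair)
R^φ_{θ φ θ} = ∂_φ Γ^φ_{θ θ} - ∂_θ Γ^φ_{θ φ} + Γ^φ_{φ m} Γ^m_{θ θ} - Γ^φ_{θ m} Γ^m_{θ φ}
  = (0) - (-1/sin(θ)^2) + (0) - (1/tan(θ)^2) = 1
R_{θθ} = R^θ_{θ θ θ} + R^φ_{θ φ θ} = (0) + (1) = 1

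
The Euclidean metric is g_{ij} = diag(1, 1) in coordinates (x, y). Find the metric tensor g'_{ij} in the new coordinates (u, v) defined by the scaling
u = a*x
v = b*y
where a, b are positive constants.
Invert the transformation: x = u/a, y = v/b
g'_{ij} = (∂x^k/∂x'^i)(∂x^l/∂x'^j) g_{kl}; with g_{kl} = δ_{kl} this is Σ_k (∂x^k/∂x'^i)(∂x^k/∂x'^j).
Jacobian: ∂x/∂u = 1/a, ∂x/∂v = 0, ∂y/∂u = 0, ∂y/∂v = 1/b
g'_{uu} = (1/a)(1/a) + (0)(0) = 1/a^2
g'_{uv} = (1/a)(0) + (0)(1/b) = 0
g'_{vv} = (0)(0) + (1/b)(1/b) = 1/b^2
g'_{ij} = diag(1/a^2, 1/b^2)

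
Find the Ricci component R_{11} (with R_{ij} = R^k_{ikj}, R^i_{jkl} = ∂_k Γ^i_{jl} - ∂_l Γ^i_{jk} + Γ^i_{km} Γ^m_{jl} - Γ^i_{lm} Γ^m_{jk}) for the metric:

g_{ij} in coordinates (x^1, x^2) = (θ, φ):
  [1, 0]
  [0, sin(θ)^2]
Non-zero Christoffel symbols (Γ^k_{ij} = Γ^k_{ji}):
Γ^θ_{φ φ} = -sin(2*θ)/2
Γ^φ_{θ φ} = 1/tan(θ)
R^θ_{θ θ θ} = 0 (a repeated index in an antisymmetric pair)
R^φ_{θ φ θ} = ∂_φ Γ^φ_{θ θ} - ∂_θ Γ^φ_{θ φ} + Γ^φ_{φ m} Γ^m_{θ θ} - Γ^φ_{θ m} Γ^m_{θ φ}
  = (0) - (-1/sin(θ)^2) + (0) - (1/tan(θ)^2) = 1
R_{θθ} = R^θ_{θ θ θ} + R^φ_{θ φ θ} = (0) + (1) = 1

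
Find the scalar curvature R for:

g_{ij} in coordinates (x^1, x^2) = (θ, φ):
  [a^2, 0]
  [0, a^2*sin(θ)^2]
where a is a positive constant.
Non-zero Christoffel symbols (Γ^k_{ij} = Γ^k_{ji}):
Γ^θ_{φ φ} = -sin(2*θ)/2
Γ^φ_{θ φ} = 1/tan(θ)
Ricci tensor (R_{ij} = R^k_{ikj}): R_{θθ} = 1, R_{θφ} = 0, R_{φφ} = sin(θ)^2
Inverse metric: g^{θθ} = 1/a^2, g^{φφ} = 1/(a^2*sin(θ)^2)
R = g^{ij} R_{ij} = (1/a^2)(1) + (1/(a^2*sin(θ)^2))(sin(θ)^2) = 2/a^2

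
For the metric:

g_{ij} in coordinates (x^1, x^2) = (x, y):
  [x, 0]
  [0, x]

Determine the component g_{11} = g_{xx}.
With x^1 = x, x^2 = y, g_{11} = g_{xx} is the row-1, column-1 entry of the matrix.
g_{11} = x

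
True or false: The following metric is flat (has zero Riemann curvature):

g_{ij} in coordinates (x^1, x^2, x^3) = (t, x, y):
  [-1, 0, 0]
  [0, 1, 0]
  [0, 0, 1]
All metric components are constant, so every Christoffel symbol vanishes and R^i_{jkl} = 0.
True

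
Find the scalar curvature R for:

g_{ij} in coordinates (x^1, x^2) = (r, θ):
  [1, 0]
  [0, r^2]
Non-zero Christoffel symbols (Γ^k_{ij} = Γ^k_{ji}):
Γ^r_{θ θ} = -r
Γ^θ_{r θ} = 1/r
Ricci tensor (R_{ij} = R^k_{ikj}): R_{rr} = 0, R_{rθ} = 0, R_{θθ} = 0
Inverse metric: g^{rr} = 1, g^{θθ} = 1/r^2
R = g^{ij} R_{ij} = (1)(0) + (1/r^2)(0) = 0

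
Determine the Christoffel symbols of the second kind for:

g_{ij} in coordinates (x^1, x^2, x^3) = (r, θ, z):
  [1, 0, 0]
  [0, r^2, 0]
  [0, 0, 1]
Using Γ^k_{ij} = (1/2) g^{km} (∂_i g_{mj} + ∂_j g_{mi} - ∂_m g_{ij}); the metric is diagonal, so only the m = k term contributes.
Non-zero symbols (using the symmetry Γ^k_{ij} = Γ^k_{ji}):
Γ^r_{θ θ} = (1/2) g^{rr} (∂_θ g_{rθ} + ∂_θ g_{rθ} - ∂_r g_{θθ}) = (1/2)(1)((0) + (0) - (2*r)) = -r
Γ^θ_{r θ} = (1/2) g^{θθ} (∂_r g_{θθ} + ∂_θ g_{θr} - ∂_θ g_{rθ}) = (1/2)(1/r^2)((2*r) + (0) - (0)) = 1/r
All other Christoffel symbols are zero.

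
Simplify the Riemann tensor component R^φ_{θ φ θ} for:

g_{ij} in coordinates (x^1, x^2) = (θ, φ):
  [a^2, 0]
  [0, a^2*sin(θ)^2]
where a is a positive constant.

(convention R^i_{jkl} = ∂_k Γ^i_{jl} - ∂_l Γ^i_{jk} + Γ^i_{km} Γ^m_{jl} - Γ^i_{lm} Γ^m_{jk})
Non-zero Christoffel symbols (Γ^k_{ij} = Γ^k_{ji}):
Γ^θ_{φ φ} = -sin(2*θ)/2
Γ^φ_{θ φ} = 1/tan(θ)
R^φ_{θ φ θ} = ∂_φ Γ^φ_{θ θ} - ∂_θ Γ^φ_{θ φ} + Γ^φ_{φ m} Γ^m_{θ θ} - Γ^φ_{θ m} Γ^m_{θ φ}
  = (0) - (-1/sin(θ)^2) + (0) - (1/tan(θ)^2) = 1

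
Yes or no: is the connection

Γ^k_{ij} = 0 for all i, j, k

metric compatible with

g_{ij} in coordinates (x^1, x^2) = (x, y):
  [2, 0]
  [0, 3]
Using ∇_k g_{ij} = ∂_k g_{ij} - Γ^m_{ki} g_{mj} - Γ^m_{kj} g_{im}:
e.g. ∇_y g_{xy} = (0) - (0) - (0) = 0
Every component ∇_k g_{ij} vanishes: the connection is metric compatible.
Yes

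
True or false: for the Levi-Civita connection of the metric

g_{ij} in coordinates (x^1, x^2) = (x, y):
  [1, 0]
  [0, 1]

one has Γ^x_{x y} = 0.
Γ^x_{x y} = (1/2) g^{xx} (∂_x g_{xy} + ∂_y g_{xx} - ∂_x g_{xy}) = (1/2)(1)((0) + (0) - (0)) = 0
This equals the proposed value 0.
True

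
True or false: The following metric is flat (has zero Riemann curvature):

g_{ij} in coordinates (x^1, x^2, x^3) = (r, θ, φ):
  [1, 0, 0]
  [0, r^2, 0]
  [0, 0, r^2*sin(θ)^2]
Non-zero Christoffel symbols:
Γ^r_{θ θ} = -r
Γ^r_{φ φ} = -r*sin(θ)^2
Γ^θ_{r θ} = 1/r
Γ^θ_{φ φ} = -sin(2*θ)/2
Γ^φ_{r φ} = 1/r
Γ^φ_{θ φ} = 1/tan(θ)
Ricci tensor: R_{rr} = 0, R_{rθ} = 0, R_{rφ} = 0, R_{θθ} = 0, R_{θφ} = 0, R_{φφ} = 0
All R_{ij} vanish; in 3 dimensions the Riemann tensor is fully determined by the Ricci tensor, so R^i_{jkl} = 0: the metric is flat (curvilinear coordinates on flat space).
True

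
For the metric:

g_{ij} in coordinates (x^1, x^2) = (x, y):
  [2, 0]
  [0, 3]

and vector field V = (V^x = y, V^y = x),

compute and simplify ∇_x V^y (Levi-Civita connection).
All Christoffel symbols are zero.
∇_x V^y = ∂_x V^y + Γ^y_{x j} V^j
  = (1) + (0)(y) + (0)(x)
  = 1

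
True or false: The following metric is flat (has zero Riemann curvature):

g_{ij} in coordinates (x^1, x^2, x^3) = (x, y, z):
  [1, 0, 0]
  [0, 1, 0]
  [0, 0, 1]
All metric components are constant, so every Christoffel symbol vanishes and R^i_{jkl} = 0.
True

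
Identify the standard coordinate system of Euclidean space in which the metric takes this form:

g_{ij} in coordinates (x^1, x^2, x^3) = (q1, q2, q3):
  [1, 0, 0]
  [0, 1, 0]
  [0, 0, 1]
All components are constant and the metric is the identity, i.e. orthonormal rectilinear coordinates.
Cartesian (3D) coordinates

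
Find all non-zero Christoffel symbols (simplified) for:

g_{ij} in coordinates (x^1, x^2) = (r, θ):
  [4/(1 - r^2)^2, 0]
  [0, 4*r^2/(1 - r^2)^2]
Using Γ^k_{ij} = (1/2) g^{km} (∂_i g_{mj} + ∂_j g_{mi} - ∂_m g_{ij}); the metric is diagonal, so only the m = k term contributes.
Non-zero symbols (using the symmetry Γ^k_{ij} = Γ^k_{ji}):
Γ^r_{r r} = (1/2) g^{rr} (∂_r g_{rr} + ∂_r g_{rr} - ∂_r g_{rr}) = (1/2)((1 - r^2)^2/4)((16*r/(1 - r^2)^3) + (16*r/(1 - r^2)^3) - (16*r/(1 - r^2)^3)) = 2*r/(1 - r^2)
Γ^r_{θ θ} = (1/2) g^{rr} (∂_θ g_{rθ} + ∂_θ g_{rθ} - ∂_r g_{θθ}) = (1/2)((1 - r^2)^2/4)((0) + (0) - (-8*(r^3 + r)/(r^2 - 1)^3)) = (r^3 + r)/(r^2 - 1)
Γ^θ_{r θ} = (1/2) g^{θθ} (∂_r g_{θθ} + ∂_θ g_{θr} - ∂_θ g_{rθ}) = (1/2)((1 - r^2)^2/(4*r^2))((-8*(r^3 + r)/(r^2 - 1)^3) + (0) - (0)) = (-r^2 - 1)/(r^3 - r)
All other Christoffel symbols are zero.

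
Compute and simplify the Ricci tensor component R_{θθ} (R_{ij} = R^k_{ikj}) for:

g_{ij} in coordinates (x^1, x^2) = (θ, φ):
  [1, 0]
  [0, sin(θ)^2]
Non-zero Christoffel symbols (Γ^k_{ij} = Γ^k_{ji}):
Γ^θ_{φ φ} = -sin(2*θ)/2
Γ^φ_{θ φ} = 1/tan(θ)
R^θ_{θ θ θ} = 0 (a repeated index in an antisymmetric pair)
R^φ_{θ φ θ} = ∂_φ Γ^φ_{θ θ} - ∂_θ Γ^φ_{θ φ} + Γ^φ_{φ m} Γ^m_{θ θ} - Γ^φ_{θ m} Γ^m_{θ φ}
  = (0) - (-1/sin(θ)^2) + (0) - (1/tan(θ)^2) = 1
R_{θθ} = R^θ_{θ θ θ} + R^φ_{θ φ θ} = (0) + (1) = 1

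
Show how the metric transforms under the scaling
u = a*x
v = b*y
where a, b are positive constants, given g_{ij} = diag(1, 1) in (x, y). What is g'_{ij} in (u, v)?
Invert the transformation: x = u/a, y = v/b
g'_{ij} = (∂x^k/∂x'^i)(∂x^l/∂x'^j) g_{kl}; with g_{kl} = δ_{kl} this is Σ_k (∂x^k/∂x'^i)(∂x^k/∂x'^j).
Jacobian: ∂x/∂u = 1/a, ∂x/∂v = 0, ∂y/∂u = 0, ∂y/∂v = 1/b
g'_{uu} = (1/a)(1/a) + (0)(0) = 1/a^2
g'_{uv} = (1/a)(0) + (0)(1/b) = 0
g'_{vv} = (0)(0) + (1/b)(1/b) = 1/b^2
g'_{ij} = diag(1/a^2, 1/b^2)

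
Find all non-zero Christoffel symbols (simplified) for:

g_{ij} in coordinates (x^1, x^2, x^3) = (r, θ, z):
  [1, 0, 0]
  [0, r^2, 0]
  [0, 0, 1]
Using Γ^k_{ij} = (1/2) g^{km} (∂_i g_{mj} + ∂_j g_{mi} - ∂_m g_{ij}); the metric is diagonal, so only the m = k term contributes.
Non-zero symbols (using the symmetry Γ^k_{ij} = Γ^k_{ji}):
Γ^r_{θ θ} = (1/2) g^{rr} (∂_θ g_{rθ} + ∂_θ g_{rθ} - ∂_r g_{θθ}) = (1/2)(1)((0) + (0) - (2*r)) = -r
Γ^θ_{r θ} = (1/2) g^{θθ} (∂_r g_{θθ} + ∂_θ g_{θr} - ∂_θ g_{rθ}) = (1/2)(1/r^2)((2*r) + (0) - (0)) = 1/r
All other Christoffel symbols are zero.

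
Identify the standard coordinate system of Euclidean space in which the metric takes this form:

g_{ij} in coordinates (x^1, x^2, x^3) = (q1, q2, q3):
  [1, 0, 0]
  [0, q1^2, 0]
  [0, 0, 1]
The line element ds^2 = dq1^2 + q1^2 dq2^2 + dq3^2 is dr^2 + r^2 dθ^2 + dz^2 with q1 = r, q2 = θ, q3 = z.
cylindrical coordinates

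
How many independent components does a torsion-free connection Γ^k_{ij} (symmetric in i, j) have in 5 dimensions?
Γ^k_{ij} has n choices for the upper index and n(n+1)/2 independent symmetric lower index pairs.
Total = 5 × 5×6/2 = 5 × 15 = 75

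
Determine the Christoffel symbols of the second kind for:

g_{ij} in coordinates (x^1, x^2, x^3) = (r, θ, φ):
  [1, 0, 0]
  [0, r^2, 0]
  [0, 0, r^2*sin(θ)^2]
Using Γ^k_{ij} = (1/2) g^{km} (∂_i g_{mj} + ∂_j g_{mi} - ∂_m g_{ij}); the metric is diagonal, so only the m = k term contributes.
Non-zero symbols (using the symmetry Γ^k_{ij} = Γ^k_{ji}):
Γ^r_{θ θ} = (1/2) g^{rr} (∂_θ g_{rθ} + ∂_θ g_{rθ} - ∂_r g_{θθ}) = (1/2)(1)((0) + (0) - (2*r)) = -r
Γ^r_{φ φ} = (1/2) g^{rr} (∂_φ g_{rφ} + ∂_φ g_{rφ} - ∂_r g_{φφ}) = (1/2)(1)((0) + (0) - (2*r*sin(θ)^2)) = -r*sin(θ)^2
Γ^θ_{r θ} = (1/2) g^{θθ} (∂_r g_{θθ} + ∂_θ g_{θr} - ∂_θ g_{rθ}) = (1/2)(1/r^2)((2*r) + (0) - (0)) = 1/r
Γ^θ_{φ φ} = (1/2) g^{θθ} (∂_φ g_{θφ} + ∂_φ g_{θφ} - ∂_θ g_{φφ}) = (1/2)(1/r^2)((0) + (0) - (r^2*sin(2*θ))) = -sin(2*θ)/2
Γ^φ_{r φ} = (1/2) g^{φφ} (∂_r g_{φφ} + ∂_φ g_{φr} - ∂_φ g_{rφ}) = (1/2)(1/(r^2*sin(θ)^2))((2*r*sin(θ)^2) + (0) - (0)) = 1/r
Γ^φ_{θ φ} = (1/2) g^{φφ} (∂_θ g_{φφ} + ∂_φ g_{φθ} - ∂_φ g_{θφ}) = (1/2)(1/(r^2*sin(θ)^2))((r^2*sin(2*θ)) + (0) - (0)) = 1/tan(θ)
All other Christoffel symbols are zero.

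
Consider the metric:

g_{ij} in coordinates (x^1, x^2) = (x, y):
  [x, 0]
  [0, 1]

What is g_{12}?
With x^1 = x, x^2 = y, g_{12} = g_{xy} is the row-1, column-2 entry of the matrix.
g_{12} = 0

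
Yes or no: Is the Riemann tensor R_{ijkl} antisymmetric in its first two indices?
R_{ijkl} = -R_{jikl} (follows from metric compatibility).
Yes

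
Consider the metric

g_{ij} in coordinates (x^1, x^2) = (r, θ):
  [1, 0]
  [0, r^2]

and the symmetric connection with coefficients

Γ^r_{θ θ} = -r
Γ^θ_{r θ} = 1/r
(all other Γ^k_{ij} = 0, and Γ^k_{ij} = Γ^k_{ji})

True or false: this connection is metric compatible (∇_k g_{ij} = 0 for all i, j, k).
Using ∇_k g_{ij} = ∂_k g_{ij} - Γ^m_{ki} g_{mj} - Γ^m_{kj} g_{im}:
e.g. ∇_r g_{θθ} = (2*r) - (r) - (r) = 0
Every component ∇_k g_{ij} vanishes: the connection is metric compatible.
True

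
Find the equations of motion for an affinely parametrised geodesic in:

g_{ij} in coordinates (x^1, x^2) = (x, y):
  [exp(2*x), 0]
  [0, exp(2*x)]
Geodesic equation: d^2x^k/dλ^2 + Γ^k_{ij} (dx^i/dλ)(dx^j/dλ) = 0.
Non-zero Christoffel symbols:
Γ^x_{x x} = 1
Γ^x_{y y} = -1
Γ^y_{x y} = 1
Substituting (the symmetric pair Γ^k_{ij}, Γ^k_{ji} combines into a factor 2):
d^2x/dλ^2 + (dx/dλ)^2 - (dy/dλ)^2 = 0
d^2y/dλ^2 + 2 (dx/dλ)(dy/dλ) = 0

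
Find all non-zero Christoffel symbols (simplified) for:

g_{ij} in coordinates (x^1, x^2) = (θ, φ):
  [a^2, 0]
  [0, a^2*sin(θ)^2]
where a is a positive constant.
Using Γ^k_{ij} = (1/2) g^{km} (∂_i g_{mj} + ∂_j g_{mi} - ∂_m g_{ij}); the metric is diagonal, so only the m = k term contributes.
Non-zero symbols (using the symmetry Γ^k_{ij} = Γ^k_{ji}):
Γ^θ_{φ φ} = (1/2) g^{θθ} (∂_φ g_{θφ} + ∂_φ g_{θφ} - ∂_θ g_{φφ}) = (1/2)(1/a^2)((0) + (0) - (a^2*sin(2*θ))) = -sin(2*θ)/2
Γ^φ_{θ φ} = (1/2) g^{φφ} (∂_θ g_{φφ} + ∂_φ g_{φθ} - ∂_φ g_{θφ}) = (1/2)(1/(a^2*sin(θ)^2))((a^2*sin(2*θ)) + (0) - (0)) = 1/tan(θ)
All other Christoffel symbols are zero.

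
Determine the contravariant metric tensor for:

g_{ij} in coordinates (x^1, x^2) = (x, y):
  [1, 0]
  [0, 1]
The metric is diagonal, so g^{ij} is diagonal with entries 1/g_{ii}: diag(1, 1).
g^{ij}:
  [1, 0]
  [0, 1]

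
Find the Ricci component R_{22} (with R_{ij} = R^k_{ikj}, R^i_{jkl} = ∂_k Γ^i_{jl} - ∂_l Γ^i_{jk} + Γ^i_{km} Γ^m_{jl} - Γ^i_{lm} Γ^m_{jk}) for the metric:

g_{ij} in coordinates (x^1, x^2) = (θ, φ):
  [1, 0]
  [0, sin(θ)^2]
Non-zero Christoffel symbols (Γ^k_{ij} = Γ^k_{ji}):
Γ^θ_{φ φ} = -sin(2*θ)/2
Γ^φ_{θ φ} = 1/tan(θ)
R^θ_{φ θ φ} = ∂_θ Γ^θ_{φ φ} - ∂_φ Γ^θ_{φ θ} + Γ^θ_{θ m} Γ^m_{φ φ} - Γ^θ_{φ m} Γ^m_{φ θ}
  = (-cos(2*θ)) - (0) + (0) - (-cos(θ)^2) = sin(θ)^2
R^φ_{φ φ φ} = 0 (a repeated index in an antisymmetric pair)
R_{φφ} = R^θ_{φ θ φ} + R^φ_{φ φ φ} = (sin(θ)^2) + (0) = sin(θ)^2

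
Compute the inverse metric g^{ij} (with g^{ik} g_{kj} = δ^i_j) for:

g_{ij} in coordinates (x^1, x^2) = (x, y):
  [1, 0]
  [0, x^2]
The metric is diagonal, so g^{ij} is diagonal with entries 1/g_{ii}: diag(1, 1/(x^2)).
g^{ij}:
  [1, 0]
  [0, 1/x^2]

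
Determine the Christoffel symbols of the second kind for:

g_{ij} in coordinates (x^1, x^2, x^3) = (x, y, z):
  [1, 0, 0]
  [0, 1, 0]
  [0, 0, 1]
Using Γ^k_{ij} = (1/2) g^{km} (∂_i g_{mj} + ∂_j g_{mi} - ∂_m g_{ij}); the metric is diagonal, so only the m = k term contributes.
Every metric component is constant, so all ∂_m g_{ij} = 0 and every Christoffel symbol vanishes.
All Christoffel symbols are zero.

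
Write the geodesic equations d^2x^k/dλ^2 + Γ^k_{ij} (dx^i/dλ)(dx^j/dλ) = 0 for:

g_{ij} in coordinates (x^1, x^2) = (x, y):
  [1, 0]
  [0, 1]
Geodesic equation: d^2x^k/dλ^2 + Γ^k_{ij} (dx^i/dλ)(dx^j/dλ) = 0.
All Christoffel symbols vanish, so the geodesics are straight lines:
d^2x/dλ^2 = 0
d^2y/dλ^2 = 0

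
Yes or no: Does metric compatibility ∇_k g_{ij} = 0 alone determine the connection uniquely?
One also needs vanishing torsion; metric compatibility plus torsion-freeness singles out the Levi-Civita connection.
No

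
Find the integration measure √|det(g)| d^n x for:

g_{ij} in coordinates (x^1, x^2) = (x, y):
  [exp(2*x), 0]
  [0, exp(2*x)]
det(g) = exp(4*x)
√|det(g)| = exp(2*x)
Volume element: dV = exp(2*x) dx dy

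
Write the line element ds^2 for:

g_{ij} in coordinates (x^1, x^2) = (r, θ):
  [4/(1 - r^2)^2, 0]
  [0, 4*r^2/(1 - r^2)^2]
ds^2 = g_{ij} dx^i dx^j; only the non-zero components contribute.
ds^2 = (4/(1 - r^2)^2) dr^2 + (4*r^2/(1 - r^2)^2) dθ^2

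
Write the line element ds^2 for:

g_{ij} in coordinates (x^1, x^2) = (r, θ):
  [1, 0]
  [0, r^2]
ds^2 = g_{ij} dx^i dx^j; only the non-zero components contribute.
ds^2 = dr^2 + r^2 dθ^2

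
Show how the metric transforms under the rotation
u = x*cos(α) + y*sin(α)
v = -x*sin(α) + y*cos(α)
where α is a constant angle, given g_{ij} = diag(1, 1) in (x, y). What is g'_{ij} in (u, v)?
Invert the transformation: x = u*cos(α) - v*sin(α), y = u*sin(α) + v*cos(α)
g'_{ij} = (∂x^k/∂x'^i)(∂x^l/∂x'^j) g_{kl}; with g_{kl} = δ_{kl} this is Σ_k (∂x^k/∂x'^i)(∂x^k/∂x'^j).
Jacobian: ∂x/∂u = cos(α), ∂x/∂v = -sin(α), ∂y/∂u = sin(α), ∂y/∂v = cos(α)
g'_{uu} = (cos(α))(cos(α)) + (sin(α))(sin(α)) = 1
g'_{uv} = (cos(α))(-sin(α)) + (sin(α))(cos(α)) = 0
g'_{vv} = (-sin(α))(-sin(α)) + (cos(α))(cos(α)) = 1
g'_{ij} = diag(1, 1)
The Euclidean metric is invariant under rotations.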